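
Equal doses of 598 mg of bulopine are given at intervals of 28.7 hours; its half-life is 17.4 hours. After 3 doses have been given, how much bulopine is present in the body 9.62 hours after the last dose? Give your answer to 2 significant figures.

580 mg

The 3 doses were given 67.02, 38.32, 9.62 hours ago.
Total = 598·(1/2)^(67.02/17.4) + 598·(1/2)^(38.32/17.4) + 598·(1/2)^(9.62/17.4)
      = 41.421 + 129.94 + 407.63 ≈ 578.99 mg.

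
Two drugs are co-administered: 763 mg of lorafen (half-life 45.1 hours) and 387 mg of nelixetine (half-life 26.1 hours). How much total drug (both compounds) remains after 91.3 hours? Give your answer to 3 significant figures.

222 mg

lorafen: 763 × (1/2)^(91.3/45.1) = 763 × (1/2)^2.0244 ≈ 187.55 mg.
nelixetine: 387 × (1/2)^(91.3/26.1) = 387 × (1/2)^3.4981 ≈ 34.252 mg.
Total = 187.55 + 34.252 ≈ 221.8 mg.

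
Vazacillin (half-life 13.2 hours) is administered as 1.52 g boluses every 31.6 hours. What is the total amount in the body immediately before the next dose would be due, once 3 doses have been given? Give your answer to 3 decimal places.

The 3 doses were given 94.8, 63.2, 31.6 hours ago.
Total = 1.52·(1/2)^(94.8/13.2) + 1.52·(1/2)^(63.2/13.2) + 1.52·(1/2)^(31.6/13.2)
      = 0.010469 + 0.055024 + 0.2892 ≈ 0.35469 g.

0.355 g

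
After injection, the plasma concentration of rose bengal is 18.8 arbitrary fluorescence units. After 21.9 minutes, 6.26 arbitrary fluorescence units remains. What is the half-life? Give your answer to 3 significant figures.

A/A₀ = 6.26/18.8 ≈ 0.33298.
n = log₂(3.0032) ≈ 1.5865 half-lives elapsed in 21.9 minutes.
t½ = 21.9/1.5865 ≈ 13.804 minutes.

13.8 minutes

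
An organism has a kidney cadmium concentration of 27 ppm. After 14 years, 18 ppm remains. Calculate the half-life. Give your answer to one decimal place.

A/A₀ = 18/27 ≈ 0.66667.
n = log₂(1.5) ≈ 0.58496 half-lives elapsed in 14 years.
t½ = 14/0.58496 ≈ 23.933 years.

23.9 years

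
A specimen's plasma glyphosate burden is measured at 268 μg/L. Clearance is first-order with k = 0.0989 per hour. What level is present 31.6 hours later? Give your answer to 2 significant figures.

t½ = ln 2 / k = 0.69315 / 0.0989 ≈ 7.0086 hours.
Number of half-lives: n = 31.6/7.0086 ≈ 4.5088.
Remaining = 268 × (1/2)^4.5088 = 268 × 0.043926 ≈ 11.772 μg/L.

12 μg/L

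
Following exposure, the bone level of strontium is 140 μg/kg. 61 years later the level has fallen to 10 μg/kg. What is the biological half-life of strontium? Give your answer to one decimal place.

16.0 years

A/A₀ = 10/140 ≈ 0.071429.
n = log₂(14) ≈ 3.8074 half-lives elapsed in 61 years.
t½ = 61/3.8074 ≈ 16.022 years.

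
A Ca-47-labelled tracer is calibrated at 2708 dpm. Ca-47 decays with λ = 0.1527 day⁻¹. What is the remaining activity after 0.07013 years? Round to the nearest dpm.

t½ = ln 2 / λ = 0.69315 / 0.1527 ≈ 4.5393 days.
Convert the elapsed time: 0.07013 years = 25.5974 days.
Number of half-lives: n = 25.5974/4.5393 ≈ 5.6391.
Remaining = 2708 × (1/2)^5.6391 = 2708 × 0.020066 ≈ 54.339 dpm.

54 dpm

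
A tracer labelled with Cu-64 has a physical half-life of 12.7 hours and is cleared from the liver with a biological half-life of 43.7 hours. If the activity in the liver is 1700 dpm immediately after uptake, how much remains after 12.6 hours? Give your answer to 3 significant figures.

700 dpm

1/t_eff = 1/t_phys + 1/t_biol = 1/12.7 + 1/43.7 = 0.10162 per hour.
t_eff = 12.7 × 43.7 / (12.7 + 43.7) ≈ 9.8402 hours.
Remaining = 1700 × (1/2)^(12.6/9.8402) = 1700 × (1/2)^1.2805 ≈ 699.83 dpm.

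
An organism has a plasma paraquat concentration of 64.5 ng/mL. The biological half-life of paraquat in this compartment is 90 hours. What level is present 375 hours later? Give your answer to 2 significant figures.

3.6 ng/mL

Number of half-lives: n = 375/90 ≈ 4.1667.
Remaining = 64.5 × (1/2)^4.1667 = 64.5 × 0.055681 ≈ 3.5914 ng/mL.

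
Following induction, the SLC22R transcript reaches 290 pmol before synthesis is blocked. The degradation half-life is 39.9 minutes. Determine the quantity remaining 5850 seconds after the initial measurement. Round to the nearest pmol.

Convert the elapsed time: 5850 seconds = 97.5 minutes.
Number of half-lives: n = 97.5/39.9 ≈ 2.4436.
Remaining = 290 × (1/2)^2.4436 = 290 × 0.18382 ≈ 53.309 pmol.

53 pmol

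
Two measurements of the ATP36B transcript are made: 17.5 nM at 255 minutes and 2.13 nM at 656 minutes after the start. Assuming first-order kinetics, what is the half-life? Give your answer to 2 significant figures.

Over Δt = 656 − 255 = 401 minutes, the level fell by a factor of 17.5/2.13 ≈ 8.216.
n = log₂(8.216) ≈ 3.0384 half-lives, so t½ = 401/3.0384 ≈ 131.98 minutes.

130 minutes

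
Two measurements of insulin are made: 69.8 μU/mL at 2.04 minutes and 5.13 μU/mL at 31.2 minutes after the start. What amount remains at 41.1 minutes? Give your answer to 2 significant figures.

Over Δt = 31.2 − 2.04 = 29.16 minutes, the level fell by a factor of 69.8/5.13 ≈ 13.606.
n = log₂(13.606) ≈ 3.7662 half-lives, so t½ = 29.16/3.7662 ≈ 7.7426 minutes.
From t = 31.2 to t = 41.1: 5.13 × (1/2)^((41.1−31.2)/7.7426) ≈ 2.1145 μU/mL.

2.1 μU/mL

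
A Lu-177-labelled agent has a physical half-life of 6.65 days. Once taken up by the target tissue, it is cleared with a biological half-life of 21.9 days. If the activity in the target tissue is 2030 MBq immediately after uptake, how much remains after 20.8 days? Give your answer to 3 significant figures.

1/t_eff = 1/t_phys + 1/t_biol = 1/6.65 + 1/21.9 = 0.19604 per day.
t_eff = 6.65 × 21.9 / (6.65 + 21.9) ≈ 5.1011 days.
Remaining = 2030 × (1/2)^(20.8/5.1011) = 2030 × (1/2)^4.0776 ≈ 120.23 MBq.

120 MBq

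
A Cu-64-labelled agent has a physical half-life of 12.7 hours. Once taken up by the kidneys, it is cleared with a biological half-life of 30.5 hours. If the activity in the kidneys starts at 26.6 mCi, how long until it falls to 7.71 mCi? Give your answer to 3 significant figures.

1/t_eff = 1/t_phys + 1/t_biol = 1/12.7 + 1/30.5 = 0.11153 per hour.
t_eff = 12.7 × 30.5 / (12.7 + 30.5) ≈ 8.9664 hours.
n = log₂(26.6/7.71) ≈ 1.7866; t = 1.7866 × 8.9664 ≈ 16.02 hours.

16.0 hours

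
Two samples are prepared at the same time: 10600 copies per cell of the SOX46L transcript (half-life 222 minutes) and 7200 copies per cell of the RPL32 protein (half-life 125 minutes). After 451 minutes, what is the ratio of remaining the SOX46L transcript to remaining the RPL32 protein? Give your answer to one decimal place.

SOX46L transcript: 10600 × (1/2)^(451/222) = 10600 × (1/2)^2.0315 ≈ 2592.7 copies per cell.
RPL32 protein: 7200 × (1/2)^(451/125) = 7200 × (1/2)^3.608 ≈ 590.5 copies per cell.
Ratio ≈ 2592.7 / 590.5 ≈ 4.3907.

4.4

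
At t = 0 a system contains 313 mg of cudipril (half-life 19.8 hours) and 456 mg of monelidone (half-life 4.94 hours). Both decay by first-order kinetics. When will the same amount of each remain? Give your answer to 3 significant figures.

3.57 hours

Set 313·(1/2)^(t/19.8) = 456·(1/2)^(t/4.94).
Taking log₂: log₂(313/456) = t·(1/19.8 − 1/4.94).
log₂(0.6864) = -0.54287; 1/19.8 − 1/4.94 = -0.15192.
t = -0.54287 / -0.15192 ≈ 3.5733 hours.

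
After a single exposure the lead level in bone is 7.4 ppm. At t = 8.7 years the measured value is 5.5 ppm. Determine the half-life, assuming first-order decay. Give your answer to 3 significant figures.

A/A₀ = 5.5/7.4 ≈ 0.74324.
n = log₂(1.3455) ≈ 0.42809 half-lives elapsed in 8.7 years.
t½ = 8.7/0.42809 ≈ 20.323 years.

20.3 years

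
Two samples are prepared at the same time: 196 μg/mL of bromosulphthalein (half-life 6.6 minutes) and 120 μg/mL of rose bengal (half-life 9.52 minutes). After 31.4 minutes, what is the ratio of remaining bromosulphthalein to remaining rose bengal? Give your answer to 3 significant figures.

0.594

bromosulphthalein: 196 × (1/2)^(31.4/6.6) = 196 × (1/2)^4.7576 ≈ 7.2457 μg/mL.
rose bengal: 120 × (1/2)^(31.4/9.52) = 120 × (1/2)^3.2983 ≈ 12.198 μg/mL.
Ratio ≈ 7.2457 / 12.198 ≈ 0.59401.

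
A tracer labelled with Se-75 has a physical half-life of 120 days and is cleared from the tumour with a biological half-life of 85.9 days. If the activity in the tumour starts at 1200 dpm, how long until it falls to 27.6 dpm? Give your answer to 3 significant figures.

272 days

1/t_eff = 1/t_phys + 1/t_biol = 1/120 + 1/85.9 = 0.019975 per day.
t_eff = 120 × 85.9 / (120 + 85.9) ≈ 50.063 days.
n = log₂(1200/27.6) ≈ 5.4422; t = 5.4422 × 50.063 ≈ 272.45 days.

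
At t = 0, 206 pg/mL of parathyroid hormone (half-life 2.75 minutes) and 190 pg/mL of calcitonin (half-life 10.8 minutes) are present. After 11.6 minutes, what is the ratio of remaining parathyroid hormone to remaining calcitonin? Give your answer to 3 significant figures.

parathyroid hormone: 206 × (1/2)^(11.6/2.75) = 206 × (1/2)^4.2182 ≈ 11.068 pg/mL.
calcitonin: 190 × (1/2)^(11.6/10.8) = 190 × (1/2)^1.0741 ≈ 90.245 pg/mL.
Ratio ≈ 11.068 / 90.245 ≈ 0.12264.

0.123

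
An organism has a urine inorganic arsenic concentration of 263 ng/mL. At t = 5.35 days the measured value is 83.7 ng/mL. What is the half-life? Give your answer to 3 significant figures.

3.24 days

A/A₀ = 83.7/263 ≈ 0.31825.
n = log₂(3.1422) ≈ 1.6518 half-lives elapsed in 5.35 days.
t½ = 5.35/1.6518 ≈ 3.239 days.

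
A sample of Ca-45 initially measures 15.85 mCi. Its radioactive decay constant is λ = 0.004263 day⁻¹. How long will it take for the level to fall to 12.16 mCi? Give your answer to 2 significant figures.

t½ = ln 2 / λ = 0.69315 / 0.004263 ≈ 162.6 days.
Fraction remaining = 12.16/15.85 ≈ 0.76719.
n = log₂(15.85/12.16) = ln(1.3035)/ln 2 ≈ 0.38234 half-lives.
t = n × t½ = 0.38234 × 162.6 ≈ 62.167 days.

62 days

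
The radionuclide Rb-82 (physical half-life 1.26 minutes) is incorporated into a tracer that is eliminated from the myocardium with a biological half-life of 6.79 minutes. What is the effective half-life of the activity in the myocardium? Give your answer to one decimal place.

1.1 minutes

1/t_eff = 1/t_phys + 1/t_biol = 1/1.26 + 1/6.79 = 0.94093 per minute.
t_eff = 1.26 × 6.79 / (1.26 + 6.79) ≈ 1.0628 minutes.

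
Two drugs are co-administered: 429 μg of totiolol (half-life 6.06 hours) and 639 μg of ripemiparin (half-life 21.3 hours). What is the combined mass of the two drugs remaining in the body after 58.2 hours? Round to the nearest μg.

totiolol: 429 × (1/2)^(58.2/6.06) = 429 × (1/2)^9.604 ≈ 0.55129 μg.
ripemiparin: 639 × (1/2)^(58.2/21.3) = 639 × (1/2)^2.7324 ≈ 96.154 μg.
Total = 0.55129 + 96.154 ≈ 96.705 μg.

97 μg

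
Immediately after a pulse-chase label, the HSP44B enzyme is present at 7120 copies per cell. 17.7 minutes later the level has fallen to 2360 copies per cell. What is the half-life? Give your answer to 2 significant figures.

A/A₀ = 2360/7120 ≈ 0.33146.
n = log₂(3.0169) ≈ 1.5931 half-lives elapsed in 17.7 minutes.
t½ = 17.7/1.5931 ≈ 11.11 minutes.

11 minutes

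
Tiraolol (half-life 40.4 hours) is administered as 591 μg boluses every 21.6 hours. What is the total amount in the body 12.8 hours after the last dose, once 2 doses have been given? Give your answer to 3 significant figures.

802 μg

The 2 doses were given 34.4, 12.8 hours ago.
Total = 591·(1/2)^(34.4/40.4) + 591·(1/2)^(12.8/40.4)
      = 327.54 + 474.47 ≈ 802.01 μg.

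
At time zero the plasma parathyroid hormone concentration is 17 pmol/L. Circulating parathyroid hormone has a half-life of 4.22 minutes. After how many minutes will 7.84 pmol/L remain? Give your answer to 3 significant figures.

Fraction remaining = 7.84/17 ≈ 0.46118.
n = log₂(17/7.84) = ln(2.1684)/ln 2 ≈ 1.1166 half-lives.
t = n × t½ = 1.1166 × 4.22 ≈ 4.7121 minutes.

4.71 minutes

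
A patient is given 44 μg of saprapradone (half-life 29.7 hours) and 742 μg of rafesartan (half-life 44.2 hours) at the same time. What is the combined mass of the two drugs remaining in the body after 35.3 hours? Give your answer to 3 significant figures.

saprapradone: 44 × (1/2)^(35.3/29.7) = 44 × (1/2)^1.1886 ≈ 19.305 μg.
rafesartan: 742 × (1/2)^(35.3/44.2) = 742 × (1/2)^0.79864 ≈ 426.57 μg.
Total = 19.305 + 426.57 ≈ 445.87 μg.

446 μg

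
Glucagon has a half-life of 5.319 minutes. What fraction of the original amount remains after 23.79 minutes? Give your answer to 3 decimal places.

n = 23.79/5.319 ≈ 4.4726 half-lives.
Fraction remaining = (1/2)^4.4726 ≈ 0.04504.

0.045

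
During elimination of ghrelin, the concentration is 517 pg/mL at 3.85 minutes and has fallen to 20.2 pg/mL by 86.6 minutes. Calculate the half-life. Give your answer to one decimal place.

Over Δt = 86.6 − 3.85 = 82.75 minutes, the level fell by a factor of 517/20.2 ≈ 25.594.
n = log₂(25.594) ≈ 4.6777 half-lives, so t½ = 82.75/4.6777 ≈ 17.69 minutes.

17.7 minutes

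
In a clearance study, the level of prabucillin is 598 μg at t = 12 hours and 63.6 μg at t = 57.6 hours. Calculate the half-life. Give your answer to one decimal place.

Over Δt = 57.6 − 12 = 45.6 hours, the level fell by a factor of 598/63.6 ≈ 9.4025.
n = log₂(9.4025) ≈ 3.233 half-lives, so t½ = 45.6/3.233 ≈ 14.104 hours.

14.1 hours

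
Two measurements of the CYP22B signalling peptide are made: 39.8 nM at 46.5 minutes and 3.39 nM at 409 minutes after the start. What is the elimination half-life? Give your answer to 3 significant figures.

Over Δt = 409 − 46.5 = 362.5 minutes, the level fell by a factor of 39.8/3.39 ≈ 11.74.
n = log₂(11.74) ≈ 3.5534 half-lives, so t½ = 362.5/3.5534 ≈ 102.01 minutes.

102 minutes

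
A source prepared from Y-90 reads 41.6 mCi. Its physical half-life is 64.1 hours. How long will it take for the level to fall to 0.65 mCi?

0.65/41.6 = 1/64, so 6 half-lives have elapsed.
t = 6 × 64.1 = 384.6 hours.

384.6 hours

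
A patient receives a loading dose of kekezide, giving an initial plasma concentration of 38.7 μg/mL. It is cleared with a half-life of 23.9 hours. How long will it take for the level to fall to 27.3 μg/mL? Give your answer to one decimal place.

Fraction remaining = 27.3/38.7 ≈ 0.70543.
n = log₂(38.7/27.3) = ln(1.4176)/ln 2 ≈ 0.50343 half-lives.
t = n × t½ = 0.50343 × 23.9 ≈ 12.032 hours.

12.0 hours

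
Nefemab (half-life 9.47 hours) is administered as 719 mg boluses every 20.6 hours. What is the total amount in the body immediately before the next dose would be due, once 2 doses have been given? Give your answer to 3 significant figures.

194 mg

The 2 doses were given 41.2, 20.6 hours ago.
Total = 719·(1/2)^(41.2/9.47) + 719·(1/2)^(20.6/9.47)
      = 35.243 + 159.18 ≈ 194.43 mg.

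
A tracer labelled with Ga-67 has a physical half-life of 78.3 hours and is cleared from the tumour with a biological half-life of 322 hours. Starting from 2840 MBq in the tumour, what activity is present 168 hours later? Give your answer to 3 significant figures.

1/t_eff = 1/t_phys + 1/t_biol = 1/78.3 + 1/322 = 0.015877 per hour.
t_eff = 78.3 × 322 / (78.3 + 322) ≈ 62.984 hours.
Remaining = 2840 × (1/2)^(168/62.984) = 2840 × (1/2)^2.6673 ≈ 447.07 MBq.

447 MBq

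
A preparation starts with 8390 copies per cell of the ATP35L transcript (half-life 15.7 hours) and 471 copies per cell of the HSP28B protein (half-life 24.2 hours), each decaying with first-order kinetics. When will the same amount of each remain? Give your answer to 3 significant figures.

186 hours

Set 8390·(1/2)^(t/15.7) = 471·(1/2)^(t/24.2).
Taking log₂: log₂(8390/471) = t·(1/15.7 − 1/24.2).
log₂(17.813) = 4.1549; 1/15.7 − 1/24.2 = 0.022372.
t = 4.1549 / 0.022372 ≈ 185.72 hours.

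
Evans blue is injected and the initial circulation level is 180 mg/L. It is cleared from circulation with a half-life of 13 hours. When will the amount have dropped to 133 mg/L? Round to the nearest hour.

Fraction remaining = 133/180 ≈ 0.73889.
n = log₂(180/133) = ln(1.3534)/ln 2 ≈ 0.43657 half-lives.
t = n × t½ = 0.43657 × 13 ≈ 5.6754 hours.

6 hours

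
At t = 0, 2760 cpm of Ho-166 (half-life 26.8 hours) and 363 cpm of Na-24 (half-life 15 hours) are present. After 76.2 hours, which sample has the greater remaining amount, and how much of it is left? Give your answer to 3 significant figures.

Ho-166: 2760 × (1/2)^2.8433 ≈ 384.59 cpm.
Na-24: 363 × (1/2)^5.08 ≈ 10.732 cpm.
Ho-166 has more remaining, at ≈ 384.59 cpm.

Ho-166, 385 cpm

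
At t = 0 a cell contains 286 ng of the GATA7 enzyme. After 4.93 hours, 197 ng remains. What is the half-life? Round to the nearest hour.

A/A₀ = 197/286 ≈ 0.68881.
n = log₂(1.4518) ≈ 0.53782 half-lives elapsed in 4.93 hours.
t½ = 4.93/0.53782 ≈ 9.1666 hours.

9 hours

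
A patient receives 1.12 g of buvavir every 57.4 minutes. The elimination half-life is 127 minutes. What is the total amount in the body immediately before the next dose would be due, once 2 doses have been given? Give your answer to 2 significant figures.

1.4 g

The 2 doses were given 114.8, 57.4 minutes ago.
Total = 1.12·(1/2)^(114.8/127) + 1.12·(1/2)^(57.4/127)
      = 0.59856 + 0.81877 ≈ 1.4173 g.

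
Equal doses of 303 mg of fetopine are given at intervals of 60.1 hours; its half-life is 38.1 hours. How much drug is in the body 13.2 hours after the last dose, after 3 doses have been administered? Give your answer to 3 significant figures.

345 mg

The 3 doses were given 133.4, 73.3, 13.2 hours ago.
Total = 303·(1/2)^(133.4/38.1) + 303·(1/2)^(73.3/38.1) + 303·(1/2)^(13.2/38.1)
      = 26.757 + 79.854 + 238.31 ≈ 344.92 mg.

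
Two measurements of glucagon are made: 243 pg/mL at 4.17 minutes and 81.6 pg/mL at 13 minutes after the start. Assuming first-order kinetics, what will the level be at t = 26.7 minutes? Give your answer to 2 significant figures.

15 pg/mL

Over Δt = 13 − 4.17 = 8.83 minutes, the level fell by a factor of 243/81.6 ≈ 2.9779.
n = log₂(2.9779) ≈ 1.5743 half-lives, so t½ = 8.83/1.5743 ≈ 5.6088 minutes.
From t = 13 to t = 26.7: 81.6 × (1/2)^((26.7−13)/5.6088) ≈ 15.011 pg/mL.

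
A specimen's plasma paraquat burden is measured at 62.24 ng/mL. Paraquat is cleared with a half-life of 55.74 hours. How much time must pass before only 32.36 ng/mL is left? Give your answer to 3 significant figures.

52.6 hours

Fraction remaining = 32.36/62.24 ≈ 0.51992.
n = log₂(62.24/32.36) = ln(1.9234)/ln 2 ≈ 0.94363 half-lives.
t = n × t½ = 0.94363 × 55.74 ≈ 52.598 hours.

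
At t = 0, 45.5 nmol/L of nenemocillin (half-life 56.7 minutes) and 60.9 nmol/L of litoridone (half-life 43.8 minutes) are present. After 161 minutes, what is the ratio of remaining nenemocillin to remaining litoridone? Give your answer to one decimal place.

nenemocillin: 45.5 × (1/2)^(161/56.7) = 45.5 × (1/2)^2.8395 ≈ 6.3567 nmol/L.
litoridone: 60.9 × (1/2)^(161/43.8) = 60.9 × (1/2)^3.6758 ≈ 4.7653 nmol/L.
Ratio ≈ 6.3567 / 4.7653 ≈ 1.334.

1.3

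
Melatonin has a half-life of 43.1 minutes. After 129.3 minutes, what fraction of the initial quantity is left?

n = 129.3/43.1 ≈ 3 half-lives.
Fraction remaining = (1/2)^3 ≈ 0.125.

0.125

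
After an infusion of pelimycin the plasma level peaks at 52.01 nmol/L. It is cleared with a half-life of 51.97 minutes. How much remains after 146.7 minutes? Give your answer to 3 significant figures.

7.35 nmol/L

Number of half-lives: n = 146.7/51.97 ≈ 2.8228.
Remaining = 52.01 × (1/2)^2.8228 = 52.01 × 0.14134 ≈ 7.351 nmol/L.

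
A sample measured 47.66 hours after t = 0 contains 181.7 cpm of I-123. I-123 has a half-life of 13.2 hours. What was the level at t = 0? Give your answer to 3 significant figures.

Number of half-lives elapsed: n = 47.66/13.2 ≈ 3.6106.
A₀ = A × 2^n = 181.7 × 2^3.6106 = 181.7 × 12.215 ≈ 2219.5 cpm.

2220 cpm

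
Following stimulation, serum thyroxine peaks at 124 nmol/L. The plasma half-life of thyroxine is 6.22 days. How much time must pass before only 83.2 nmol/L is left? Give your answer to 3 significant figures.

3.58 days

Fraction remaining = 83.2/124 ≈ 0.67097.
n = log₂(124/83.2) = ln(1.4904)/ln 2 ≈ 0.57568 half-lives.
t = n × t½ = 0.57568 × 6.22 ≈ 3.5808 days.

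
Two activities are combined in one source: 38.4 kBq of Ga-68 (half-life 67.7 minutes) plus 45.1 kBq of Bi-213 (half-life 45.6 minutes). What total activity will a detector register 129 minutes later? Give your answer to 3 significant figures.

Ga-68: 38.4 × (1/2)^(129/67.7) = 38.4 × (1/2)^1.9055 ≈ 10.25 kBq.
Bi-213: 45.1 × (1/2)^(129/45.6) = 45.1 × (1/2)^2.8289 ≈ 6.3471 kBq.
Total = 10.25 + 6.3471 ≈ 16.597 kBq.

16.6 kBq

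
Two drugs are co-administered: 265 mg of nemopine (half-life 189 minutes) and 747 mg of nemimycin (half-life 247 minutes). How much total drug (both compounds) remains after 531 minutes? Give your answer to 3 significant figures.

nemopine: 265 × (1/2)^(531/189) = 265 × (1/2)^2.8095 ≈ 37.8 mg.
nemimycin: 747 × (1/2)^(531/247) = 747 × (1/2)^2.1498 ≈ 168.33 mg.
Total = 37.8 + 168.33 ≈ 206.13 mg.

206 mg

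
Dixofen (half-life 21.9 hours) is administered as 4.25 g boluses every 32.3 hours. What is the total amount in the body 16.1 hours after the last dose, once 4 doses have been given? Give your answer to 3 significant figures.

The 4 doses were given 113, 80.7, 48.4, 16.1 hours ago.
Total = 4.25·(1/2)^(113/21.9) + 4.25·(1/2)^(80.7/21.9) + 4.25·(1/2)^(48.4/21.9) + 4.25·(1/2)^(16.1/21.9)
      = 0.11889 + 0.33046 + 0.91854 + 2.5532 ≈ 3.9211 g.

3.92 g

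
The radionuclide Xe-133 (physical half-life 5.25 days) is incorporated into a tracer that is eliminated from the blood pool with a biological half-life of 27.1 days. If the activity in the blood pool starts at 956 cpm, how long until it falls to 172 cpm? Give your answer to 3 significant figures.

10.9 days

1/t_eff = 1/t_phys + 1/t_biol = 1/5.25 + 1/27.1 = 0.22738 per day.
t_eff = 5.25 × 27.1 / (5.25 + 27.1) ≈ 4.398 days.
n = log₂(956/172) ≈ 2.4746; t = 2.4746 × 4.398 ≈ 10.883 days.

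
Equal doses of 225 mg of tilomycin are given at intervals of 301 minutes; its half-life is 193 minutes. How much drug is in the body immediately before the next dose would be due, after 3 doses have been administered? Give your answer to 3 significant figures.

111 mg

The 3 doses were given 903, 602, 301 minutes ago.
Total = 225·(1/2)^(903/193) + 225·(1/2)^(602/193) + 225·(1/2)^(301/193)
      = 8.7849 + 25.895 + 76.331 ≈ 111.01 mg.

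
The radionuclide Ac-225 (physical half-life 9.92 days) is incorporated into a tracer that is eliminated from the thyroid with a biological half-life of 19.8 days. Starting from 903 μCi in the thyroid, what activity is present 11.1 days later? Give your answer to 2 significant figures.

280 μCi

1/t_eff = 1/t_phys + 1/t_biol = 1/9.92 + 1/19.8 = 0.15131 per day.
t_eff = 9.92 × 19.8 / (9.92 + 19.8) ≈ 6.6089 days.
Remaining = 903 × (1/2)^(11.1/6.6089) = 903 × (1/2)^1.6796 ≈ 281.9 μCi.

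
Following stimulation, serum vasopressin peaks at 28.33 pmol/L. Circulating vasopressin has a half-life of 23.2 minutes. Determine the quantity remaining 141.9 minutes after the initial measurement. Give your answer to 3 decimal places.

0.408 pmol/L

Number of half-lives: n = 141.9/23.2 ≈ 6.1164.
Remaining = 28.33 × (1/2)^6.1164 = 28.33 × 0.014414 ≈ 0.40835 pmol/L.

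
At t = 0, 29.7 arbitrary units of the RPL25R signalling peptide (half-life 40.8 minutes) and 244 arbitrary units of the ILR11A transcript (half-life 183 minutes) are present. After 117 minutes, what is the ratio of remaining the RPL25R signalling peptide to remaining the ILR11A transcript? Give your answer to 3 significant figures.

0.0260

RPL25R signalling peptide: 29.7 × (1/2)^(117/40.8) = 29.7 × (1/2)^2.8676 ≈ 4.0692 arbitrary units.
ILR11A transcript: 244 × (1/2)^(117/183) = 244 × (1/2)^0.63934 ≈ 156.65 arbitrary units.
Ratio ≈ 4.0692 / 156.65 ≈ 0.025977.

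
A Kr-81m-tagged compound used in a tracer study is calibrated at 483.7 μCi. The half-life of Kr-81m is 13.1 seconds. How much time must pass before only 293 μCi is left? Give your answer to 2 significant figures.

Fraction remaining = 293/483.7 ≈ 0.60575.
n = log₂(483.7/293) = ln(1.6509)/ln 2 ≈ 0.72321 half-lives.
t = n × t½ = 0.72321 × 13.1 ≈ 9.4741 seconds.

9.5 seconds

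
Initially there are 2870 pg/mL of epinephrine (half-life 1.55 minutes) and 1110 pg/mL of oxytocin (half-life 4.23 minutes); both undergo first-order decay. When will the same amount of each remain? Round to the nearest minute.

3 minutes

Set 2870·(1/2)^(t/1.55) = 1110·(1/2)^(t/4.23).
Taking log₂: log₂(2870/1110) = t·(1/1.55 − 1/4.23).
log₂(2.5856) = 1.3705; 1/1.55 − 1/4.23 = 0.40875.
t = 1.3705 / 0.40875 ≈ 3.3528 minutes.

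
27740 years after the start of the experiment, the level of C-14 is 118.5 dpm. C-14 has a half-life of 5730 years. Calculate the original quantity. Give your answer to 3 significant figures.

3400 dpm

Number of half-lives elapsed: n = 27740/5730 ≈ 4.8412.
A₀ = A × 2^n = 118.5 × 2^4.8412 = 118.5 × 28.664 ≈ 3396.7 dpm.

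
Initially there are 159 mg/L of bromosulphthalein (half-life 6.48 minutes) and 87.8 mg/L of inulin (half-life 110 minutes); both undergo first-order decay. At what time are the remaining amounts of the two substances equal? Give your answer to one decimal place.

Set 159·(1/2)^(t/6.48) = 87.8·(1/2)^(t/110).
Taking log₂: log₂(159/87.8) = t·(1/6.48 − 1/110).
log₂(1.8109) = 0.85673; 1/6.48 − 1/110 = 0.14523.
t = 0.85673 / 0.14523 ≈ 5.8991 minutes.

5.9 minutes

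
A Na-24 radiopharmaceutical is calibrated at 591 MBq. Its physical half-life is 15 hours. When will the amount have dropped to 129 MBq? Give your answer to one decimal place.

32.9 hours

Fraction remaining = 129/591 ≈ 0.21827.
n = log₂(591/129) = ln(4.5814)/ln 2 ≈ 2.1958 half-lives.
t = n × t½ = 2.1958 × 15 ≈ 32.937 hours.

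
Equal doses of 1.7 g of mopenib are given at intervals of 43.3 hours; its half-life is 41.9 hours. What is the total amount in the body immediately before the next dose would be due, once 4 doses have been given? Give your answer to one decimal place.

The 4 doses were given 173.2, 129.9, 86.6, 43.3 hours ago.
Total = 1.7·(1/2)^(173.2/41.9) + 1.7·(1/2)^(129.9/41.9) + 1.7·(1/2)^(86.6/41.9) + 1.7·(1/2)^(43.3/41.9)
      = 0.096849 + 0.19824 + 0.40576 + 0.83054 ≈ 1.5314 g.

1.5 g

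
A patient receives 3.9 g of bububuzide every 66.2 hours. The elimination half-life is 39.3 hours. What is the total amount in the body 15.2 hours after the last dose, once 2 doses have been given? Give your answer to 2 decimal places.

The 2 doses were given 81.4, 15.2 hours ago.
Total = 3.9·(1/2)^(81.4/39.3) + 3.9·(1/2)^(15.2/39.3)
      = 0.92802 + 2.9829 ≈ 3.9109 g.

3.91 g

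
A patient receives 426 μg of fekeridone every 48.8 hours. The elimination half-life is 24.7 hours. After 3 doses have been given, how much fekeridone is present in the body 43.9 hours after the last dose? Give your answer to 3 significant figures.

The 3 doses were given 141.5, 92.7, 43.9 hours ago.
Total = 426·(1/2)^(141.5/24.7) + 426·(1/2)^(92.7/24.7) + 426·(1/2)^(43.9/24.7)
      = 8.0331 + 31.596 + 124.27 ≈ 163.9 μg.

164 μg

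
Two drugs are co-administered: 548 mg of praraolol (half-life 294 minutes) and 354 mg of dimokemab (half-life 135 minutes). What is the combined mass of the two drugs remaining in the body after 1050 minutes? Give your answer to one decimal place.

47.7 mg

praraolol: 548 × (1/2)^(1050/294) = 548 × (1/2)^3.5714 ≈ 46.097 mg.
dimokemab: 354 × (1/2)^(1050/135) = 354 × (1/2)^7.7778 ≈ 1.6131 mg.
Total = 46.097 + 1.6131 ≈ 47.71 mg.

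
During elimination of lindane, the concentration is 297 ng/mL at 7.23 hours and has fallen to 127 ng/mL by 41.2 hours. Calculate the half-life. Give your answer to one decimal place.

Over Δt = 41.2 − 7.23 = 33.97 hours, the level fell by a factor of 297/127 ≈ 2.3386.
n = log₂(2.3386) ≈ 1.2256 half-lives, so t½ = 33.97/1.2256 ≈ 27.716 hours.

27.7 hours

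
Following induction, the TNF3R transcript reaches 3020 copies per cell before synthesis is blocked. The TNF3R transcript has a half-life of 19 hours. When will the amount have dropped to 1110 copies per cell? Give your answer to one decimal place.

27.4 hours

Fraction remaining = 1110/3020 ≈ 0.36755.
n = log₂(3020/1110) = ln(2.7207)/ln 2 ≈ 1.444 half-lives.
t = n × t½ = 1.444 × 19 ≈ 27.436 hours.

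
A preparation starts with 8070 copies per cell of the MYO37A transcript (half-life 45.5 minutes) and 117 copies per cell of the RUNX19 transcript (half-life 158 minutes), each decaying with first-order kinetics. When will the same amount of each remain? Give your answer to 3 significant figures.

390 minutes

Set 8070·(1/2)^(t/45.5) = 117·(1/2)^(t/158).
Taking log₂: log₂(8070/117) = t·(1/45.5 − 1/158).
log₂(68.974) = 6.108; 1/45.5 − 1/158 = 0.015649.
t = 6.108 / 0.015649 ≈ 390.31 minutes.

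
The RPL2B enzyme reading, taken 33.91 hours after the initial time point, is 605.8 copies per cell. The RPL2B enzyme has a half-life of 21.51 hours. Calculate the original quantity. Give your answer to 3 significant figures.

Number of half-lives elapsed: n = 33.91/21.51 ≈ 1.5765.
A₀ = A × 2^n = 605.8 × 2^1.5765 = 605.8 × 2.9824 ≈ 1806.7 copies per cell.

1810 copies per cell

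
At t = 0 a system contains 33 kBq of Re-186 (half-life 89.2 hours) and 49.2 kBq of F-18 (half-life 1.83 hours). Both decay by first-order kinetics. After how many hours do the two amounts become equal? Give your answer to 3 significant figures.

Set 33·(1/2)^(t/89.2) = 49.2·(1/2)^(t/1.83).
Taking log₂: log₂(33/49.2) = t·(1/89.2 − 1/1.83).
log₂(0.67073) = -0.57619; 1/89.2 − 1/1.83 = -0.53524.
t = -0.57619 / -0.53524 ≈ 1.0765 hours.

1.08 hours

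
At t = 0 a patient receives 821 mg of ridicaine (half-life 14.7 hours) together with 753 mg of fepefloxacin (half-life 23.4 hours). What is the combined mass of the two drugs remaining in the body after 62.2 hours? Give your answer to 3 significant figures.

163 mg

ridicaine: 821 × (1/2)^(62.2/14.7) = 821 × (1/2)^4.2313 ≈ 43.712 mg.
fepefloxacin: 753 × (1/2)^(62.2/23.4) = 753 × (1/2)^2.6581 ≈ 119.29 mg.
Total = 43.712 + 119.29 ≈ 163.01 mg.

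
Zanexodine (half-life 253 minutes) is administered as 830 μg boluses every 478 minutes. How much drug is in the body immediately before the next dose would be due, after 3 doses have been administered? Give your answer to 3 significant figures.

301 μg

The 3 doses were given 1434, 956, 478 minutes ago.
Total = 830·(1/2)^(1434/253) + 830·(1/2)^(956/253) + 830·(1/2)^(478/253)
      = 16.325 + 60.477 + 224.04 ≈ 300.85 μg.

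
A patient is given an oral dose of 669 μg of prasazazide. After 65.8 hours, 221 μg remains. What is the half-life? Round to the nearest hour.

41 hours

A/A₀ = 221/669 ≈ 0.33034.
n = log₂(3.0271) ≈ 1.598 half-lives elapsed in 65.8 hours.
t½ = 65.8/1.598 ≈ 41.178 hours.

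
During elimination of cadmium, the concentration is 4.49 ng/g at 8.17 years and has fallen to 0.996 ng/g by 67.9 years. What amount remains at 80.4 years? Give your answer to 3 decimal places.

Over Δt = 67.9 − 8.17 = 59.73 years, the level fell by a factor of 4.49/0.996 ≈ 4.508.
n = log₂(4.508) ≈ 2.1725 half-lives, so t½ = 59.73/2.1725 ≈ 27.494 years.
From t = 67.9 to t = 80.4: 0.996 × (1/2)^((80.4−67.9)/27.494) ≈ 0.72677 ng/g.

0.727 ng/g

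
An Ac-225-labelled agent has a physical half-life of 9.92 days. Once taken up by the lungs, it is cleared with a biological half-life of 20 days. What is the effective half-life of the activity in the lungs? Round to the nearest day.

7 days

1/t_eff = 1/t_phys + 1/t_biol = 1/9.92 + 1/20 = 0.15081 per day.
t_eff = 9.92 × 20 / (9.92 + 20) ≈ 6.631 days.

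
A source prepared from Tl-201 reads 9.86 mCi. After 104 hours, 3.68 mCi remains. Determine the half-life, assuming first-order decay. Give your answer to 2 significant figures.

73 hours

A/A₀ = 3.68/9.86 ≈ 0.37323.
n = log₂(2.6793) ≈ 1.4219 half-lives elapsed in 104 hours.
t½ = 104/1.4219 ≈ 73.143 hours.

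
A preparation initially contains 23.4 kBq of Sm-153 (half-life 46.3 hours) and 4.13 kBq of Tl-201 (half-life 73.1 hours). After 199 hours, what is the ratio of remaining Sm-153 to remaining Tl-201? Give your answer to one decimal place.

1.9

Sm-153: 23.4 × (1/2)^(199/46.3) = 23.4 × (1/2)^4.2981 ≈ 1.1895 kBq.
Tl-201: 4.13 × (1/2)^(199/73.1) = 4.13 × (1/2)^2.7223 ≈ 0.62583 kBq.
Ratio ≈ 1.1895 / 0.62583 ≈ 1.9007.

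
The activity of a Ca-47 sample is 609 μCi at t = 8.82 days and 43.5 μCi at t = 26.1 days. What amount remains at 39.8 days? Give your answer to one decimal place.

Over Δt = 26.1 − 8.82 = 17.28 days, the level fell by a factor of 609/43.5 ≈ 14.
n = log₂(14) ≈ 3.8074 half-lives, so t½ = 17.28/3.8074 ≈ 4.5386 days.
From t = 26.1 to t = 39.8: 43.5 × (1/2)^((39.8−26.1)/4.5386) ≈ 5.368 μCi.

5.4 μCi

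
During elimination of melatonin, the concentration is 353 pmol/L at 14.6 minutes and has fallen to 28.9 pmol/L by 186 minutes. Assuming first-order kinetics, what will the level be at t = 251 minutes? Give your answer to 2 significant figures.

Over Δt = 186 − 14.6 = 171.4 minutes, the level fell by a factor of 353/28.9 ≈ 12.215.
n = log₂(12.215) ≈ 3.6105 half-lives, so t½ = 171.4/3.6105 ≈ 47.472 minutes.
From t = 186 to t = 251: 28.9 × (1/2)^((251−186)/47.472) ≈ 11.187 pmol/L.

11 pmol/L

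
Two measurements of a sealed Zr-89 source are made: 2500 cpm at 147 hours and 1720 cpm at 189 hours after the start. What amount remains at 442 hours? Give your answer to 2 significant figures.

Over Δt = 189 − 147 = 42 hours, the level fell by a factor of 2500/1720 ≈ 1.4535.
n = log₂(1.4535) ≈ 0.53952 half-lives, so t½ = 42/0.53952 ≈ 77.847 hours.
From t = 189 to t = 442: 1720 × (1/2)^((442−189)/77.847) ≈ 180.8 cpm.

180 cpm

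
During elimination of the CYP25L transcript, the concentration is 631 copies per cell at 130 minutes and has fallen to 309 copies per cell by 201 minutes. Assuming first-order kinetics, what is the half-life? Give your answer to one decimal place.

Over Δt = 201 − 130 = 71 minutes, the level fell by a factor of 631/309 ≈ 2.0421.
n = log₂(2.0421) ≈ 1.03 half-lives, so t½ = 71/1.03 ≈ 68.93 minutes.

68.9 minutes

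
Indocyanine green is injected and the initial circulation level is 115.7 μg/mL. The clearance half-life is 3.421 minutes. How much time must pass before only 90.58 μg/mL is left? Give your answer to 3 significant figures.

1.21 minutes

Fraction remaining = 90.58/115.7 ≈ 0.78289.
n = log₂(115.7/90.58) = ln(1.2773)/ln 2 ≈ 0.35312 half-lives.
t = n × t½ = 0.35312 × 3.421 ≈ 1.208 minutes.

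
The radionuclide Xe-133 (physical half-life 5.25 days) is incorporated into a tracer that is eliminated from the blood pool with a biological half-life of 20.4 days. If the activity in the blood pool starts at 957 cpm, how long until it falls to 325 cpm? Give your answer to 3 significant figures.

1/t_eff = 1/t_phys + 1/t_biol = 1/5.25 + 1/20.4 = 0.2395 per day.
t_eff = 5.25 × 20.4 / (5.25 + 20.4) ≈ 4.1754 days.
n = log₂(957/325) ≈ 1.5581; t = 1.5581 × 4.1754 ≈ 6.5057 days.

6.51 days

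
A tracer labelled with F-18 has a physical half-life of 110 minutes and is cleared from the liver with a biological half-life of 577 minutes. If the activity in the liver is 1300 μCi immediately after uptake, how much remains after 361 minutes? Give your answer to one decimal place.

1/t_eff = 1/t_phys + 1/t_biol = 1/110 + 1/577 = 0.010824 per minute.
t_eff = 110 × 577 / (110 + 577) ≈ 92.387 minutes.
Remaining = 1300 × (1/2)^(361/92.387) = 1300 × (1/2)^3.9075 ≈ 86.632 μCi.

86.6 μCi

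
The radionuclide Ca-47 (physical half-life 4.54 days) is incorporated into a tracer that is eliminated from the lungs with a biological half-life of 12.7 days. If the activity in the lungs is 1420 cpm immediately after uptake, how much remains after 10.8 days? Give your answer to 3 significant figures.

1/t_eff = 1/t_phys + 1/t_biol = 1/4.54 + 1/12.7 = 0.299 per day.
t_eff = 4.54 × 12.7 / (4.54 + 12.7) ≈ 3.3444 days.
Remaining = 1420 × (1/2)^(10.8/3.3444) = 1420 × (1/2)^3.2292 ≈ 151.42 cpm.

151 cpm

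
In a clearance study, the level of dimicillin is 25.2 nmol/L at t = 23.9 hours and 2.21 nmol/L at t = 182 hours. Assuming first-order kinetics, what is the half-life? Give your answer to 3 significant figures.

Over Δt = 182 − 23.9 = 158.1 hours, the level fell by a factor of 25.2/2.21 ≈ 11.403.
n = log₂(11.403) ≈ 3.5113 half-lives, so t½ = 158.1/3.5113 ≈ 45.026 hours.

45.0 hours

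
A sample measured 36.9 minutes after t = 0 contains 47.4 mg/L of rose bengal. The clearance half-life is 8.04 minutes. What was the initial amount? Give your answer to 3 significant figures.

1140 mg/L

Number of half-lives elapsed: n = 36.9/8.04 ≈ 4.5896.
A₀ = A × 2^n = 47.4 × 2^4.5896 = 47.4 × 24.076 ≈ 1141.2 mg/L.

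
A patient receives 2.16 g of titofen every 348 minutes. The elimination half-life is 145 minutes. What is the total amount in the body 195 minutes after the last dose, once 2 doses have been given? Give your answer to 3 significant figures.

1.01 g

The 2 doses were given 543, 195 minutes ago.
Total = 2.16·(1/2)^(543/145) + 2.16·(1/2)^(195/145)
      = 0.16112 + 0.85039 ≈ 1.0115 g.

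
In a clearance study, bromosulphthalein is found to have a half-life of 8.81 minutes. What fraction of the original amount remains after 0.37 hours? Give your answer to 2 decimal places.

0.17

0.37 hours = 22.2 minutes.
n = 22.2/8.81 ≈ 2.5199 half-lives.
Fraction remaining = (1/2)^2.5199 ≈ 0.17436.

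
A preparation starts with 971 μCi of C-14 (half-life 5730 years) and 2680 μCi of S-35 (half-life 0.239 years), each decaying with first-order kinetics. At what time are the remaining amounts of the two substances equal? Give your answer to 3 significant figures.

Set 971·(1/2)^(t/5730) = 2680·(1/2)^(t/0.239).
Taking log₂: log₂(971/2680) = t·(1/5730 − 1/0.239).
log₂(0.36231) = -1.4647; 1/5730 − 1/0.239 = -4.1839.
t = -1.4647 / -4.1839 ≈ 0.35008 years.

0.350 years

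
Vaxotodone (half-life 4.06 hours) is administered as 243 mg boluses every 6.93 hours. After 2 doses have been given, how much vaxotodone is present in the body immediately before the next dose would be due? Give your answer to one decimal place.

97.2 mg

The 2 doses were given 13.86, 6.93 hours ago.
Total = 243·(1/2)^(13.86/4.06) + 243·(1/2)^(6.93/4.06)
      = 22.801 + 74.435 ≈ 97.236 mg.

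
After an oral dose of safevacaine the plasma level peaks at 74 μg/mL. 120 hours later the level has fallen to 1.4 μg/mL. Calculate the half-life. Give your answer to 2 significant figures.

21 hours

A/A₀ = 1.4/74 ≈ 0.018919.
n = log₂(52.857) ≈ 5.724 half-lives elapsed in 120 hours.
t½ = 120/5.724 ≈ 20.964 hours.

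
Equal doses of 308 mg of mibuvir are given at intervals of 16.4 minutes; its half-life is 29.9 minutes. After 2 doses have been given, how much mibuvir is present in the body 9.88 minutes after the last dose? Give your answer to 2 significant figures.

The 2 doses were given 26.28, 9.88 minutes ago.
Total = 308·(1/2)^(26.28/29.9) + 308·(1/2)^(9.88/29.9)
      = 167.48 + 244.95 ≈ 412.43 mg.

410 mg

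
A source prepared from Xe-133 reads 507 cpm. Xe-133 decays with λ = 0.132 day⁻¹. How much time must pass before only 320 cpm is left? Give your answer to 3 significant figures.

3.49 days

t½ = ln 2 / λ = 0.69315 / 0.132 ≈ 5.2511 days.
Fraction remaining = 320/507 ≈ 0.63116.
n = log₂(507/320) = ln(1.5844)/ln 2 ≈ 0.66391 half-lives.
t = n × t½ = 0.66391 × 5.2511 ≈ 3.4863 days.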